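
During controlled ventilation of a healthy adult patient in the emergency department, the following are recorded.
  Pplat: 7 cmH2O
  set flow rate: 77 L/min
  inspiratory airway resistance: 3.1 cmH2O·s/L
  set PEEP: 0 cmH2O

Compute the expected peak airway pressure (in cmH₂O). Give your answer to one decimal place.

11.0

Flow: 77 L/min ÷ 60 = 1.2833 L/s.
PIP = Pplat + Raw × flow = 7 + 3.1 × 1.2833 = 7 + 3.978 = 10.978 cmH2O.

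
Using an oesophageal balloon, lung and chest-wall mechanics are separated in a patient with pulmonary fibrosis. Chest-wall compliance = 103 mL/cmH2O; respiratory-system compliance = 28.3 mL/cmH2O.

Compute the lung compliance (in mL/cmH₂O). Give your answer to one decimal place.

39.0

1/CL = 1/Crs − 1/Ccw.
1/CL = 1/28.3 − 1/103 = 0.02563.
CL = 39.017 mL/cmH2O.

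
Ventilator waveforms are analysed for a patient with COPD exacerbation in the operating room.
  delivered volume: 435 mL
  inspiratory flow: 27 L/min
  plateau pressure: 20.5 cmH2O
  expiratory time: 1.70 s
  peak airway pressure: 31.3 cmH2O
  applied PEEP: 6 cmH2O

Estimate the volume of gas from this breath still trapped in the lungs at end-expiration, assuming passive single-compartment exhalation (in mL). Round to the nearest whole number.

41

Flow: 27 L/min ÷ 60 = 0.45 L/s.
R = (PIP − Pplat)/V̇ = (31.3 − 20.5) / 0.45 = 10.8/0.45 = 24.0 cmH2O·s/L.
C = Vt/(Pplat − PEEP) = 435.0 / (20.5 − 6) = 435.0/14.5 = 30.0 mL/cmH2O.
τ = R × C = 24.0 × 0.03 L/cmH2O = 0.72 s.
Fraction remaining = e^(−Te/τ) = e^(−1.70/0.72) = 0.09432.
Trapped volume = 435.0 × 0.09432 = 41.029 mL.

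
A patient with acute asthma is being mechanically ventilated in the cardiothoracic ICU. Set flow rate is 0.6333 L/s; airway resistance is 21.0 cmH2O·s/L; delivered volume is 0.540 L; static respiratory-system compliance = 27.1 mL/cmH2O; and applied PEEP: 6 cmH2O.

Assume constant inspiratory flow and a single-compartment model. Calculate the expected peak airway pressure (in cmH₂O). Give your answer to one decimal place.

Equation of motion (constant flow): PIP = Vt/C + R·V̇ + PEEP.
PIP = 540/27.1 + 21.0×0.6333 + 6 = 19.926 + 13.299 + 6 = 39.225 cmH2O.

39.2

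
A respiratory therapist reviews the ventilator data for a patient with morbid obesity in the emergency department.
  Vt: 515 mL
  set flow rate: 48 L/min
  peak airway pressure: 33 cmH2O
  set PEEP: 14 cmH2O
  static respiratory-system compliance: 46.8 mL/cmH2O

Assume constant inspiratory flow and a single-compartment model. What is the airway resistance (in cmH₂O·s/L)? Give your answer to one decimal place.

Flow: 48 L/min ÷ 60 = 0.8 L/s.
Equation of motion (constant flow): PIP = Vt/C + R·V̇ + PEEP.
R·V̇ = PIP − Vt/C − PEEP = 33 − 515/46.8 − 14 = 33 − 11.004 − 14 = 7.996 cmH2O.
R = 7.996 / 0.8 = 9.995 cmH2O·s/L.

10.0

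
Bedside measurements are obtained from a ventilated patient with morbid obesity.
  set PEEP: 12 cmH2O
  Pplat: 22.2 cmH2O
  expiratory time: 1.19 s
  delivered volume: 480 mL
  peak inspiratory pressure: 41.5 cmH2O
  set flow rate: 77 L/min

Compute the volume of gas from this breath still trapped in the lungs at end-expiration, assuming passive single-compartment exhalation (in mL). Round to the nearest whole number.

Flow: 77 L/min ÷ 60 = 1.2833 L/s.
R = (PIP − Pplat)/V̇ = (41.5 − 22.2) / 1.2833 = 19.3/1.2833 = 15.039 cmH2O·s/L.
C = Vt/(Pplat − PEEP) = 480.0 / (22.2 − 12) = 480.0/10.2 = 47.059 mL/cmH2O.
τ = R × C = 15.039 × 0.04706 L/cmH2O = 0.7077 s.
Fraction remaining = e^(−Te/τ) = e^(−1.19/0.7077) = 0.1861.
Trapped volume = 480.0 × 0.1861 = 89.328 mL.

89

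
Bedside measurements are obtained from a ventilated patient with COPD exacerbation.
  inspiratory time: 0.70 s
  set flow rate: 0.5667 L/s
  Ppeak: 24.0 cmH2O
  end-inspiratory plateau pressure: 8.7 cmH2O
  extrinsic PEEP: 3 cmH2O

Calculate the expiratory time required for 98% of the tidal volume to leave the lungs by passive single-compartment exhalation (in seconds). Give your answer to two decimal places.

7.35

Vt = flow × Ti = 0.5667 L/s × 0.70 s × 1000 mL/L = 396.69 mL.
R = (PIP − Pplat)/V̇ = (24.0 − 8.7) / 0.5667 = 15.3/0.5667 = 26.998 cmH2O·s/L.
C = Vt/(Pplat − PEEP) = 396.69 / (8.7 − 3) = 396.69/5.7 = 69.595 mL/cmH2O.
τ = R × C = 26.998 × 0.0696 L/cmH2O = 1.879 s.
t = −τ·ln(1 − 0.98) = −1.879·ln(0.02) = 7.351 s.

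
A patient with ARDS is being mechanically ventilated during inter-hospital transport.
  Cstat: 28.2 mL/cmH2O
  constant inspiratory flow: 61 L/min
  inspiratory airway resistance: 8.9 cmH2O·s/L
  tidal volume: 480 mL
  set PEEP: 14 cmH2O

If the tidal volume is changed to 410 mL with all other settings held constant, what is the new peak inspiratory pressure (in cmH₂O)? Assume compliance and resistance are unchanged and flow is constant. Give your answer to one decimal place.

Flow: 61 L/min ÷ 60 = 1.0167 L/s.
PIP = Vt/C + R·V̇ + PEEP (constant-flow equation of motion).
Only the elastic term changes: ΔPIP = ΔVt / C = (410 − 480) / 28.2 = -2.482 cmH2O.
Original PIP = 480/28.2 + 8.9×1.0167 + 14 = 40.07 cmH2O; new PIP = 40.07 + (-2.482) = 37.588 cmH2O.

37.6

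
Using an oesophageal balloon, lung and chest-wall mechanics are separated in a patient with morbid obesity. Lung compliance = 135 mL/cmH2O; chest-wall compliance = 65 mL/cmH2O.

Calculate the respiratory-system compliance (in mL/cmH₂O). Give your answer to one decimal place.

43.9

Lung and chest wall are elastances in series: 1/Crs = 1/CL + 1/Ccw.
1/Crs = 1/135 + 1/65 = 0.02279.
Crs = 43.879 mL/cmH2O.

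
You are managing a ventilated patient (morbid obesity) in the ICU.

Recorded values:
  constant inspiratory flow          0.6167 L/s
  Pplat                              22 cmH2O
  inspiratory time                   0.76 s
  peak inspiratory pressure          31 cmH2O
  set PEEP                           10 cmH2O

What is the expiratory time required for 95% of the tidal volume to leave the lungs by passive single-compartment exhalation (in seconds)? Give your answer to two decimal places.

Vt = flow × Ti = 0.6167 L/s × 0.76 s × 1000 mL/L = 468.69 mL.
R = (PIP − Pplat)/V̇ = (31 − 22) / 0.6167 = 9.0/0.6167 = 14.594 cmH2O·s/L.
C = Vt/(Pplat − PEEP) = 468.69 / (22 − 10) = 468.69/12.0 = 39.058 mL/cmH2O.
τ = R × C = 14.594 × 0.03906 L/cmH2O = 0.57 s.
t = −τ·ln(1 − 0.95) = −0.57·ln(0.05) = 1.708 s.

1.71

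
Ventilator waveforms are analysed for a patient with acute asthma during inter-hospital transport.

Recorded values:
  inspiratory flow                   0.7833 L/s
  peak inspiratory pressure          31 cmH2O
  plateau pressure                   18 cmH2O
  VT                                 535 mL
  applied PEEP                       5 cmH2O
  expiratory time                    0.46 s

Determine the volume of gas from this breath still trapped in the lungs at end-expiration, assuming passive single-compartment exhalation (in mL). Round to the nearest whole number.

273

R = (PIP − Pplat)/V̇ = (31 − 18) / 0.7833 = 13.0/0.7833 = 16.596 cmH2O·s/L.
C = Vt/(Pplat − PEEP) = 535.0 / (18 − 5) = 535.0/13.0 = 41.154 mL/cmH2O.
τ = R × C = 16.596 × 0.04115 L/cmH2O = 0.6829 s.
Fraction remaining = e^(−Te/τ) = e^(−0.46/0.6829) = 0.5099.
Trapped volume = 535.0 × 0.5099 = 272.8 mL.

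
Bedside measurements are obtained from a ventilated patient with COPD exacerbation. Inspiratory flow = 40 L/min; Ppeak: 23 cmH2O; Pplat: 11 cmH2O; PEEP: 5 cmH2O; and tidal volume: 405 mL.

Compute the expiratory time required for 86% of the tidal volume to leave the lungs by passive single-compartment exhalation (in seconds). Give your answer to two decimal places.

Flow: 40 L/min ÷ 60 = 0.6667 L/s.
R = (PIP − Pplat)/V̇ = (23 − 11) / 0.6667 = 12.0/0.6667 = 17.999 cmH2O·s/L.
C = Vt/(Pplat − PEEP) = 405.0 / (11 − 5) = 405.0/6.0 = 67.5 mL/cmH2O.
τ = R × C = 17.999 × 0.0675 L/cmH2O = 1.215 s.
t = −τ·ln(1 − 0.86) = −1.215·ln(0.14) = 2.389 s.

2.39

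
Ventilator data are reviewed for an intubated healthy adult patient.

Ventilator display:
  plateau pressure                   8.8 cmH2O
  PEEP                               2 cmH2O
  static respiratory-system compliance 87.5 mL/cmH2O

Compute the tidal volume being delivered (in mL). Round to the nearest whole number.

Vt = Cstat × (Pplat − PEEP) = 87.5 × (8.8 − 2) = 87.5 × 6.8 = 595.0 mL.

595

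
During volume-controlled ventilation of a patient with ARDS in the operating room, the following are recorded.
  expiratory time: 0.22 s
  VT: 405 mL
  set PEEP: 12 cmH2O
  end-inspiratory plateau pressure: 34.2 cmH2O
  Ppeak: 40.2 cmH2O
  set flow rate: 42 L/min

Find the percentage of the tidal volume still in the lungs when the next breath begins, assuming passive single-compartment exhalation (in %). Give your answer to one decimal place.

Flow: 42 L/min ÷ 60 = 0.7 L/s.
R = (PIP − Pplat)/V̇ = (40.2 − 34.2) / 0.7 = 6.0/0.7 = 8.571 cmH2O·s/L.
C = Vt/(Pplat − PEEP) = 405.0 / (34.2 − 12) = 405.0/22.2 = 18.243 mL/cmH2O.
τ = R × C = 8.571 × 0.01824 L/cmH2O = 0.1563 s.
Fraction remaining at end-expiration = e^(−Te/τ) = e^(−0.22/0.1563) = 0.2447 → 24.47%.

24.5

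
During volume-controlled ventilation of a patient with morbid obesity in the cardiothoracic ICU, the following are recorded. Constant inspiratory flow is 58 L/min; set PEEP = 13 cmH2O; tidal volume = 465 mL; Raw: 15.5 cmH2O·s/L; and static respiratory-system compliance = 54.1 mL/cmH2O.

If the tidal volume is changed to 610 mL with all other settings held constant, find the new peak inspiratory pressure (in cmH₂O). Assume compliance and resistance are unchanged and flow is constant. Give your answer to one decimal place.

39.3

Flow: 58 L/min ÷ 60 = 0.9667 L/s.
PIP = Vt/C + R·V̇ + PEEP (constant-flow equation of motion).
Only the elastic term changes: ΔPIP = ΔVt / C = (610 − 465) / 54.1 = 2.68 cmH2O.
Original PIP = 465/54.1 + 15.5×0.9667 + 13 = 36.579 cmH2O; new PIP = 36.579 + (2.68) = 39.259 cmH2O.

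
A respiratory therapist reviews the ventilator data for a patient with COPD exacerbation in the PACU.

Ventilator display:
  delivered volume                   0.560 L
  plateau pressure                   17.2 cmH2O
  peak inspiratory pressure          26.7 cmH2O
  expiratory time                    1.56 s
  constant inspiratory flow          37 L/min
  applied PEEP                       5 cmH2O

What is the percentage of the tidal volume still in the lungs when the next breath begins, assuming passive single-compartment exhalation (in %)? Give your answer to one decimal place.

11.0

Flow: 37 L/min ÷ 60 = 0.6167 L/s.
R = (PIP − Pplat)/V̇ = (26.7 − 17.2) / 0.6167 = 9.5/0.6167 = 15.405 cmH2O·s/L.
C = Vt/(Pplat − PEEP) = 560.0 / (17.2 − 5) = 560.0/12.2 = 45.902 mL/cmH2O.
τ = R × C = 15.405 × 0.0459 L/cmH2O = 0.7071 s.
Fraction remaining at end-expiration = e^(−Te/τ) = e^(−1.56/0.7071) = 0.1101 → 11.01%.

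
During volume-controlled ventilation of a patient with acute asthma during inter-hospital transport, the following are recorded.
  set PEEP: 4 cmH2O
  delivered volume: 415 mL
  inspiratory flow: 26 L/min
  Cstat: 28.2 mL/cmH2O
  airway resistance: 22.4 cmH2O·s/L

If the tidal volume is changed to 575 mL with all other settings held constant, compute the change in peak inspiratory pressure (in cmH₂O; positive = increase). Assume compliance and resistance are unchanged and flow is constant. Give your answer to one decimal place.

5.7

PIP = Vt/C + R·V̇ + PEEP (constant-flow equation of motion).
Only the elastic term changes: ΔPIP = ΔVt / C = (575 − 415) / 28.2 = 5.674 cmH2O.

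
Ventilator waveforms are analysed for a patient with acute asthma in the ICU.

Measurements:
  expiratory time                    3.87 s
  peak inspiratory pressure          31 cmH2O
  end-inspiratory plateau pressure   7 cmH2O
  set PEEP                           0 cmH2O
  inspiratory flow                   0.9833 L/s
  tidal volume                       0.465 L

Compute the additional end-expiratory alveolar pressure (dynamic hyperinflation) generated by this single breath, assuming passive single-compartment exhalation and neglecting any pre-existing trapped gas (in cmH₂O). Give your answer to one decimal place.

R = (PIP − Pplat)/V̇ = (31 − 7) / 0.9833 = 24.0/0.9833 = 24.408 cmH2O·s/L.
C = Vt/(Pplat − PEEP) = 465.0 / (7 − 0) = 465.0/7.0 = 66.429 mL/cmH2O.
τ = R × C = 24.408 × 0.06643 L/cmH2O = 1.621 s.
Fraction remaining = e^(−Te/τ) = e^(−3.87/1.621) = 0.09187; trapped volume = 465.0 × 0.09187 = 42.72 mL.
Additional alveolar pressure from trapping ≈ V_trapped / C = 42.72 / 66.429 = 0.6431 cmH2O.

0.6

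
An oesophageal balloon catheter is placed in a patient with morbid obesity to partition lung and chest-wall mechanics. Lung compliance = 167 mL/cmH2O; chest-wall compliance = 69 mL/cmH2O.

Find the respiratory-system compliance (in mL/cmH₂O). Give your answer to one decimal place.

48.8

Lung and chest wall are elastances in series: 1/Crs = 1/CL + 1/Ccw.
1/Crs = 1/167 + 1/69 = 0.02048.
Crs = 48.828 mL/cmH2O.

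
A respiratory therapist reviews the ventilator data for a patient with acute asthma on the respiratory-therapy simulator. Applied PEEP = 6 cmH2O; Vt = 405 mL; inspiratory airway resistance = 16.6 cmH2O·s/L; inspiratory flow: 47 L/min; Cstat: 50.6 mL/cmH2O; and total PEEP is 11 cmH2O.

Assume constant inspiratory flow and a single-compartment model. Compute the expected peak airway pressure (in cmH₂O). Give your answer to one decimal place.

Flow: 47 L/min ÷ 60 = 0.7833 L/s.
Total PEEP = 11 cmH2O (set 6 + intrinsic 5); this is the baseline alveolar pressure.
Equation of motion (constant flow): PIP = Vt/C + R·V̇ + PEEP.
PIP = 405/50.6 + 16.6×0.7833 + 11 = 8.004 + 13.003 + 11 = 32.007 cmH2O.

32.0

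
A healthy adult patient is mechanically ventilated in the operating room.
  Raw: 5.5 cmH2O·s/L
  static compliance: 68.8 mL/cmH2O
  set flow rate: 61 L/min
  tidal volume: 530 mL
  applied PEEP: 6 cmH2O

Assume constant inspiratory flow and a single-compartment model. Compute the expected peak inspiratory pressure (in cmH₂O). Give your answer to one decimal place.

19.3

Flow: 61 L/min ÷ 60 = 1.0167 L/s.
Equation of motion (constant flow): PIP = Vt/C + R·V̇ + PEEP.
PIP = 530/68.8 + 5.5×1.0167 + 6 = 7.703 + 5.592 + 6 = 19.295 cmH2O.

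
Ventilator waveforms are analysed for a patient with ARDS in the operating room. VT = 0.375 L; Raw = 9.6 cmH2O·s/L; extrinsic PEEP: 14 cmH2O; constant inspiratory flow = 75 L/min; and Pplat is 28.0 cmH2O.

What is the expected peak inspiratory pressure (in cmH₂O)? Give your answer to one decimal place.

40.0

Flow: 75 L/min ÷ 60 = 1.25 L/s.
PIP = Pplat + Raw × flow = 28.0 + 9.6 × 1.25 = 28.0 + 12.0 = 40.0 cmH2O.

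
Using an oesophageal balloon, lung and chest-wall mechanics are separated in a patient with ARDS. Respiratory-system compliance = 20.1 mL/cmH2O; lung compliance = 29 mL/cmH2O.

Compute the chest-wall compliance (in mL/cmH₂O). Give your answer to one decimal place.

1/Ccw = 1/Crs − 1/CL.
1/Ccw = 1/20.1 − 1/29 = 0.01527.
Ccw = 65.488 mL/cmH2O.

65.5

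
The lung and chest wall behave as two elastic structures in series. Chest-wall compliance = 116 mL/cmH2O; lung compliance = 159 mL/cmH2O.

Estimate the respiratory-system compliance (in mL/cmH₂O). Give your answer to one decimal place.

Lung and chest wall are elastances in series: 1/Crs = 1/CL + 1/Ccw.
1/Crs = 1/159 + 1/116 = 0.01491.
Crs = 67.069 mL/cmH2O.

67.1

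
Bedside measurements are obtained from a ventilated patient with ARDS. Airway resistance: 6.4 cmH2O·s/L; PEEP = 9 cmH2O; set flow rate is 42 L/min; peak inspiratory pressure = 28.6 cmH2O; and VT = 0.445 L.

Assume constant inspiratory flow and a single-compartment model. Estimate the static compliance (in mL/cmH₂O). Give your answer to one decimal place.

29.4

Flow: 42 L/min ÷ 60 = 0.7 L/s.
Equation of motion (constant flow): PIP = Vt/C + R·V̇ + PEEP.
Vt/C = PIP − R·V̇ − PEEP = 28.6 − 6.4×0.7 − 9 = 28.6 − 4.48 − 9 = 15.12 cmH2O.
C = Vt / 15.12 = 445 / 15.12 = 29.431 mL/cmH2O.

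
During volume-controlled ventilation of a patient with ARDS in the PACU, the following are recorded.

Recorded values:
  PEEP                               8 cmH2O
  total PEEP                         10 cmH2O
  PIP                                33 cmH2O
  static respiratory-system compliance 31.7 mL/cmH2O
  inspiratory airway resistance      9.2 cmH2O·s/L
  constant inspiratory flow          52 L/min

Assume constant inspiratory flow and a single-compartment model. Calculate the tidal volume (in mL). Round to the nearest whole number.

476

Flow: 52 L/min ÷ 60 = 0.8667 L/s.
Total PEEP = 10 cmH2O (set 8 + intrinsic 2); this is the baseline alveolar pressure.
Equation of motion (constant flow): PIP = Vt/C + R·V̇ + PEEP.
Vt/C = PIP − R·V̇ − PEEP = 33 − 7.974 − 10 = 15.026 cmH2O.
Vt = C × 15.026 = 31.7 × 15.026 = 476.32 mL.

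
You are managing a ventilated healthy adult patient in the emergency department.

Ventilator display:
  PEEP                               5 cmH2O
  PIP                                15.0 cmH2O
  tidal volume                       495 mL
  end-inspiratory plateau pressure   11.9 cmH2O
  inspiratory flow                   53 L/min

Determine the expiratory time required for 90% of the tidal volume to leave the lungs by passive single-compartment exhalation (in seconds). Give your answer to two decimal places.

0.58

Flow: 53 L/min ÷ 60 = 0.8833 L/s.
R = (PIP − Pplat)/V̇ = (15.0 − 11.9) / 0.8833 = 3.1/0.8833 = 3.51 cmH2O·s/L.
C = Vt/(Pplat − PEEP) = 495.0 / (11.9 − 5) = 495.0/6.9 = 71.739 mL/cmH2O.
τ = R × C = 3.51 × 0.07174 L/cmH2O = 0.2518 s.
t = −τ·ln(1 − 0.90) = −0.2518·ln(0.1) = 0.5798 s.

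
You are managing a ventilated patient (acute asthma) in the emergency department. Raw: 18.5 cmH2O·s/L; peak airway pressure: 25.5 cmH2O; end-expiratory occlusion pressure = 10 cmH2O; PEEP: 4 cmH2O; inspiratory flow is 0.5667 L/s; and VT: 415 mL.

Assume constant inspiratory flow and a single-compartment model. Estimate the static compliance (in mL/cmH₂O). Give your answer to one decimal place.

Total PEEP = 10 cmH2O (set 4 + intrinsic 6); this is the baseline alveolar pressure.
Equation of motion (constant flow): PIP = Vt/C + R·V̇ + PEEP.
Vt/C = PIP − R·V̇ − PEEP = 25.5 − 18.5×0.5667 − 10 = 25.5 − 10.484 − 10 = 5.016 cmH2O.
C = Vt / 5.016 = 415 / 5.016 = 82.735 mL/cmH2O.

82.7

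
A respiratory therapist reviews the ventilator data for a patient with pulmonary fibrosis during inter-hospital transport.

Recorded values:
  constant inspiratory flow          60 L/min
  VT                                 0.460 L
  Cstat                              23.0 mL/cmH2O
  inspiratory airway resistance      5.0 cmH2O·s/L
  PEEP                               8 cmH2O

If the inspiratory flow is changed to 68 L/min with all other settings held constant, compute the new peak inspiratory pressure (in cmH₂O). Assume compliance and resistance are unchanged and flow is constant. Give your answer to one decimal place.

33.7

Flow: 60 L/min ÷ 60 = 1 L/s.
New flow: 68 L/min ÷ 60 = 1.1333 L/s.
PIP = Vt/C + R·V̇ + PEEP (constant-flow equation of motion).
Only the resistive term changes: ΔPIP = R × ΔV̇ = 5.0 × (1.1333 − 1) = 5.0 × 0.1333 = 0.6665 cmH2O.
Original PIP = 460/23.0 + 5.0×1 + 8 = 33.0 cmH2O; new PIP = 33.0 + (0.6665) = 33.667 cmH2O.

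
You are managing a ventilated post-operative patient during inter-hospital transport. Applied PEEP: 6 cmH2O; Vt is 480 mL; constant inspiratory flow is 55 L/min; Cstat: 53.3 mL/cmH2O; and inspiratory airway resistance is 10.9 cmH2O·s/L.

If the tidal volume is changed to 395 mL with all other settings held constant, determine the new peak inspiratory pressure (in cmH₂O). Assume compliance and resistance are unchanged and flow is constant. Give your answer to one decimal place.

23.4

Flow: 55 L/min ÷ 60 = 0.9167 L/s.
PIP = Vt/C + R·V̇ + PEEP (constant-flow equation of motion).
Only the elastic term changes: ΔPIP = ΔVt / C = (395 − 480) / 53.3 = -1.595 cmH2O.
Original PIP = 480/53.3 + 10.9×0.9167 + 6 = 24.998 cmH2O; new PIP = 24.998 + (-1.595) = 23.403 cmH2O.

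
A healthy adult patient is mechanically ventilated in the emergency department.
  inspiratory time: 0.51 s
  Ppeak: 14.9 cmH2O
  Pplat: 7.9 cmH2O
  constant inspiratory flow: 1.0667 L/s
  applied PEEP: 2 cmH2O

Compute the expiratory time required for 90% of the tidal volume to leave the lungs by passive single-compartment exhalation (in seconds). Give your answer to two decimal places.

1.39

Vt = flow × Ti = 1.0667 L/s × 0.51 s × 1000 mL/L = 544.02 mL.
R = (PIP − Pplat)/V̇ = (14.9 − 7.9) / 1.0667 = 7.0/1.0667 = 6.562 cmH2O·s/L.
C = Vt/(Pplat − PEEP) = 544.02 / (7.9 − 2) = 544.02/5.9 = 92.207 mL/cmH2O.
τ = R × C = 6.562 × 0.09221 L/cmH2O = 0.6051 s.
t = −τ·ln(1 − 0.90) = −0.6051·ln(0.1) = 1.393 s.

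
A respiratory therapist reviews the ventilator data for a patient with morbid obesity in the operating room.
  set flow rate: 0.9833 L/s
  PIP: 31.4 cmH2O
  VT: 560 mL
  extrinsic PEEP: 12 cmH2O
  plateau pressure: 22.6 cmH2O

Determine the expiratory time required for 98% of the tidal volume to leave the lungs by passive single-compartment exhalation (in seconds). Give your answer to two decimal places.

R = (PIP − Pplat)/V̇ = (31.4 − 22.6) / 0.9833 = 8.8/0.9833 = 8.949 cmH2O·s/L.
C = Vt/(Pplat − PEEP) = 560.0 / (22.6 − 12) = 560.0/10.6 = 52.83 mL/cmH2O.
τ = R × C = 8.949 × 0.05283 L/cmH2O = 0.4728 s.
t = −τ·ln(1 − 0.98) = −0.4728·ln(0.02) = 1.85 s.

1.85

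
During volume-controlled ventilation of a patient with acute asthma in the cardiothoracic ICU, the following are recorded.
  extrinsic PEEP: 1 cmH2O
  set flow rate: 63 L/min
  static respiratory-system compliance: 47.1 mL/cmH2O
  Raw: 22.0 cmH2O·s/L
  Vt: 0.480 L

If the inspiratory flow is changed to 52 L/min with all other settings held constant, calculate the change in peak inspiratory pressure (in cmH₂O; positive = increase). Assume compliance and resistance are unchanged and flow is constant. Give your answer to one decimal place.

Flow: 63 L/min ÷ 60 = 1.05 L/s.
New flow: 52 L/min ÷ 60 = 0.8667 L/s.
PIP = Vt/C + R·V̇ + PEEP (constant-flow equation of motion).
Only the resistive term changes: ΔPIP = R × ΔV̇ = 22.0 × (0.8667 − 1.05) = 22.0 × -0.1833 = -4.033 cmH2O.

-4.0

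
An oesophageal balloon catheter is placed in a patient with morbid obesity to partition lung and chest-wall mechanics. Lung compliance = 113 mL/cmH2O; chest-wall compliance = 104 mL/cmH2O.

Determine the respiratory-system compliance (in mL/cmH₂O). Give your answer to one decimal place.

54.2

Lung and chest wall are elastances in series: 1/Crs = 1/CL + 1/Ccw.
1/Crs = 1/113 + 1/104 = 0.01846.
Crs = 54.171 mL/cmH2O.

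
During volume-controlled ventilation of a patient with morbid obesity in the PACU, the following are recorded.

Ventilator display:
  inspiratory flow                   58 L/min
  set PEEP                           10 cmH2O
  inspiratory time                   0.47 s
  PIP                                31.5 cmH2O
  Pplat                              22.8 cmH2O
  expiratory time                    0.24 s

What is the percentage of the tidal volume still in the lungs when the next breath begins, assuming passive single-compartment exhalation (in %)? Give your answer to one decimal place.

Flow: 58 L/min ÷ 60 = 0.9667 L/s.
Vt = flow × Ti = 0.9667 L/s × 0.47 s × 1000 mL/L = 454.35 mL.
R = (PIP − Pplat)/V̇ = (31.5 − 22.8) / 0.9667 = 8.7/0.9667 = 9.0 cmH2O·s/L.
C = Vt/(Pplat − PEEP) = 454.35 / (22.8 − 10) = 454.35/12.8 = 35.496 mL/cmH2O.
τ = R × C = 9.0 × 0.0355 L/cmH2O = 0.3195 s.
Fraction remaining at end-expiration = e^(−Te/τ) = e^(−0.24/0.3195) = 0.4718 → 47.18%.

47.2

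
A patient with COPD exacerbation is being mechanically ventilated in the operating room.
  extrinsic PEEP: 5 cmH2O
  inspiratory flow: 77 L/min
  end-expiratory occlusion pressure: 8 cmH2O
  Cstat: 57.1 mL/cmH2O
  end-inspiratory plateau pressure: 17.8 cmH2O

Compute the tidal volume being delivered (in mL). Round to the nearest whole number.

560

End-expiratory occlusion gives total PEEP = 8 cmH2O (intrinsic PEEP = 8 − 5 = 3). Use total PEEP for the elastic gradient.
Vt = Cstat × (Pplat − PEEPtotal) = 57.1 × (17.8 − 8) = 57.1 × 9.8 = 559.58 mL.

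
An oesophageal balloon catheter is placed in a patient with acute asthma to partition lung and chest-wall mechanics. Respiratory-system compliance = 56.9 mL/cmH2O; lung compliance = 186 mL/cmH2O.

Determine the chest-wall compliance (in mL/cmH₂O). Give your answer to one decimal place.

1/Ccw = 1/Crs − 1/CL.
1/Ccw = 1/56.9 − 1/186 = 0.0122.
Ccw = 81.967 mL/cmH2O.

82.0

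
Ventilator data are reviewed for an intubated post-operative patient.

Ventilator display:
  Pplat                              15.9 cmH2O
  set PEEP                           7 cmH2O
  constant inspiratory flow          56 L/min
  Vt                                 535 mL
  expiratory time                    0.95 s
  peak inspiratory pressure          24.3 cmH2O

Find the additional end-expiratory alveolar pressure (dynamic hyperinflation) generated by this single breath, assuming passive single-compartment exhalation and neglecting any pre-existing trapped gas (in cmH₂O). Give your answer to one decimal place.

Flow: 56 L/min ÷ 60 = 0.9333 L/s.
R = (PIP − Pplat)/V̇ = (24.3 − 15.9) / 0.9333 = 8.4/0.9333 = 9.0 cmH2O·s/L.
C = Vt/(Pplat − PEEP) = 535.0 / (15.9 − 7) = 535.0/8.9 = 60.112 mL/cmH2O.
τ = R × C = 9.0 × 0.06011 L/cmH2O = 0.541 s.
Fraction remaining = e^(−Te/τ) = e^(−0.95/0.541) = 0.1727; trapped volume = 535.0 × 0.1727 = 92.395 mL.
Additional alveolar pressure from trapping ≈ V_trapped / C = 92.395 / 60.112 = 1.537 cmH2O.

1.5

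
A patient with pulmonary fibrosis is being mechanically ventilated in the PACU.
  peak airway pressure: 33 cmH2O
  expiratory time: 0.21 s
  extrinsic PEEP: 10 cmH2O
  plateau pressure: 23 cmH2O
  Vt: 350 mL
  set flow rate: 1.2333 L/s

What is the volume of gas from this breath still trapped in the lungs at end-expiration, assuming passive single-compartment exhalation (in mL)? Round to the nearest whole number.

134

R = (PIP − Pplat)/V̇ = (33 − 23) / 1.2333 = 10.0/1.2333 = 8.108 cmH2O·s/L.
C = Vt/(Pplat − PEEP) = 350.0 / (23 − 10) = 350.0/13.0 = 26.923 mL/cmH2O.
τ = R × C = 8.108 × 0.02692 L/cmH2O = 0.2183 s.
Fraction remaining = e^(−Te/τ) = e^(−0.21/0.2183) = 0.3821.
Trapped volume = 350.0 × 0.3821 = 133.74 mL.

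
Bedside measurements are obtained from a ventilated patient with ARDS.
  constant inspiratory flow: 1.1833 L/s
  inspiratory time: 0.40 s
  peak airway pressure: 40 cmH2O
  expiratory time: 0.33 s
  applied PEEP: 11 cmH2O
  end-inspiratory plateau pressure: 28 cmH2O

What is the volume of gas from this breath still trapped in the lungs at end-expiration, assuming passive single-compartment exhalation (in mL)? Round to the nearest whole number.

147

Vt = flow × Ti = 1.1833 L/s × 0.40 s × 1000 mL/L = 473.32 mL.
R = (PIP − Pplat)/V̇ = (40 − 28) / 1.1833 = 12.0/1.1833 = 10.141 cmH2O·s/L.
C = Vt/(Pplat − PEEP) = 473.32 / (28 − 11) = 473.32/17.0 = 27.842 mL/cmH2O.
τ = R × C = 10.141 × 0.02784 L/cmH2O = 0.2823 s.
Fraction remaining = e^(−Te/τ) = e^(−0.33/0.2823) = 0.3107.
Trapped volume = 473.32 × 0.3107 = 147.06 mL.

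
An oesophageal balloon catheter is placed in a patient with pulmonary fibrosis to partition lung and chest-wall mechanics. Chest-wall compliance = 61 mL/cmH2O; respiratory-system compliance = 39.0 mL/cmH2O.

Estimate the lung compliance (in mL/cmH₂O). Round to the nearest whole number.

108

1/CL = 1/Crs − 1/Ccw.
1/CL = 1/39.0 − 1/61 = 0.009248.
CL = 108.13 mL/cmH2O.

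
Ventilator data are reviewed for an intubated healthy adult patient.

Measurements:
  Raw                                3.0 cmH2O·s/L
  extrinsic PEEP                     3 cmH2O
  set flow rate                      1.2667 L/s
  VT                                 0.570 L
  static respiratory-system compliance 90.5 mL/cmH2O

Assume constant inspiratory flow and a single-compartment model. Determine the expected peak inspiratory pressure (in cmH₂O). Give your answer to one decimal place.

Equation of motion (constant flow): PIP = Vt/C + R·V̇ + PEEP.
PIP = 570/90.5 + 3.0×1.2667 + 3 = 6.298 + 3.8 + 3 = 13.098 cmH2O.

13.1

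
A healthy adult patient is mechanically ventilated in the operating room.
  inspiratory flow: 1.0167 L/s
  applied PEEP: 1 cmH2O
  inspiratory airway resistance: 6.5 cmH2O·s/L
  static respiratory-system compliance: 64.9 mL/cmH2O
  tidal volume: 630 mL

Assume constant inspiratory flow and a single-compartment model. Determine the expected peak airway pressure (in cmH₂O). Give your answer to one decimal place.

Equation of motion (constant flow): PIP = Vt/C + R·V̇ + PEEP.
PIP = 630/64.9 + 6.5×1.0167 + 1 = 9.707 + 6.609 + 1 = 17.316 cmH2O.

17.3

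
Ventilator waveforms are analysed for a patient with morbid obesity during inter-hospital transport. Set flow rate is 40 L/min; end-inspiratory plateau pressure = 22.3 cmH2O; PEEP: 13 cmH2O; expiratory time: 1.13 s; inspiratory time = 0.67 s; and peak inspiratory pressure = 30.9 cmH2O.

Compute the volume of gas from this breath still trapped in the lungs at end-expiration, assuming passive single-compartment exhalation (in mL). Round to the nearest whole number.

72

Flow: 40 L/min ÷ 60 = 0.6667 L/s.
Vt = flow × Ti = 0.6667 L/s × 0.67 s × 1000 mL/L = 446.69 mL.
R = (PIP − Pplat)/V̇ = (30.9 − 22.3) / 0.6667 = 8.6/0.6667 = 12.899 cmH2O·s/L.
C = Vt/(Pplat − PEEP) = 446.69 / (22.3 − 13) = 446.69/9.3 = 48.031 mL/cmH2O.
τ = R × C = 12.899 × 0.04803 L/cmH2O = 0.6195 s.
Fraction remaining = e^(−Te/τ) = e^(−1.13/0.6195) = 0.1614.
Trapped volume = 446.69 × 0.1614 = 72.096 mL.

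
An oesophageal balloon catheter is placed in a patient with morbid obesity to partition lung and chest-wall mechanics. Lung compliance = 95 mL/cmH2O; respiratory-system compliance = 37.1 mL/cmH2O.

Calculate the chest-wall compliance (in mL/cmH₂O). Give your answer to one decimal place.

1/Ccw = 1/Crs − 1/CL.
1/Ccw = 1/37.1 − 1/95 = 0.01643.
Ccw = 60.864 mL/cmH2O.

60.9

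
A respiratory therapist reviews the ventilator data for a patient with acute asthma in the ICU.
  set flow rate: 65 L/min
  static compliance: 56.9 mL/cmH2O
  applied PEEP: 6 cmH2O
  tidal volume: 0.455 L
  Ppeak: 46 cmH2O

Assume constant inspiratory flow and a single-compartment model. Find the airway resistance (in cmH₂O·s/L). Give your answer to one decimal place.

29.5

Flow: 65 L/min ÷ 60 = 1.0833 L/s.
Equation of motion (constant flow): PIP = Vt/C + R·V̇ + PEEP.
R·V̇ = PIP − Vt/C − PEEP = 46 − 455/56.9 − 6 = 46 − 7.996 − 6 = 32.004 cmH2O.
R = 32.004 / 1.0833 = 29.543 cmH2O·s/L.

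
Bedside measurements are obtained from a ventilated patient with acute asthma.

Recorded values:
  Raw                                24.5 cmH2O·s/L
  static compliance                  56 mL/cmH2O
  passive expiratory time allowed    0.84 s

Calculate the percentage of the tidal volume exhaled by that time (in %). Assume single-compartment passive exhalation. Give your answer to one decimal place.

τ = R × C = 24.5 × 56 mL/cmH2O = 24.5 × 0.056 L/cmH2O = 1.372 s.
Passive exhalation: V(t)/V₀ = e^(−t/τ) = e^(−0.84/1.372) = 0.5421.
Fraction exhaled = 1 − 0.5421 = 0.4579 → 45.79%.

45.8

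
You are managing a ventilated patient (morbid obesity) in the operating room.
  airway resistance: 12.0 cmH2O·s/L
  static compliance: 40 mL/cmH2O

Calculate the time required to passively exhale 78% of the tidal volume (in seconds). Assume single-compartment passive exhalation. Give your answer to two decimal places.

τ = R × C = 12.0 × 40 mL/cmH2O = 12.0 × 0.040 L/cmH2O = 0.48 s.
Exhaled fraction f = 1 − e^(−t/τ) → t = −τ·ln(1 − f) = −0.48·ln(0.22) = 0.7268 s.

0.73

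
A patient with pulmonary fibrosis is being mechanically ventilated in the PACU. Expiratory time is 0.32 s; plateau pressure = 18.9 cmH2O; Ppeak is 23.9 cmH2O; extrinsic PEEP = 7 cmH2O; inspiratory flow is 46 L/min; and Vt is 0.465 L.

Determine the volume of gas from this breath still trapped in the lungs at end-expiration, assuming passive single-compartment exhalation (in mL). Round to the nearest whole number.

132

Flow: 46 L/min ÷ 60 = 0.7667 L/s.
R = (PIP − Pplat)/V̇ = (23.9 − 18.9) / 0.7667 = 5.0/0.7667 = 6.521 cmH2O·s/L.
C = Vt/(Pplat − PEEP) = 465.0 / (18.9 − 7) = 465.0/11.9 = 39.076 mL/cmH2O.
τ = R × C = 6.521 × 0.03908 L/cmH2O = 0.2548 s.
Fraction remaining = e^(−Te/τ) = e^(−0.32/0.2548) = 0.2848.
Trapped volume = 465.0 × 0.2848 = 132.43 mL.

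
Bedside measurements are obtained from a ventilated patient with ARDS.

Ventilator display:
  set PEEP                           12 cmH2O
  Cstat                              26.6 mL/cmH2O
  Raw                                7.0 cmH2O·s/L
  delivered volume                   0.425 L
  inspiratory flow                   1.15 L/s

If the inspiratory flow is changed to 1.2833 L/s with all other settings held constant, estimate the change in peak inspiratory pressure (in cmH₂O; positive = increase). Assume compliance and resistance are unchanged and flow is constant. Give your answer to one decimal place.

0.9

PIP = Vt/C + R·V̇ + PEEP (constant-flow equation of motion).
Only the resistive term changes: ΔPIP = R × ΔV̇ = 7.0 × (1.2833 − 1.15) = 7.0 × 0.1333 = 0.9331 cmH2O.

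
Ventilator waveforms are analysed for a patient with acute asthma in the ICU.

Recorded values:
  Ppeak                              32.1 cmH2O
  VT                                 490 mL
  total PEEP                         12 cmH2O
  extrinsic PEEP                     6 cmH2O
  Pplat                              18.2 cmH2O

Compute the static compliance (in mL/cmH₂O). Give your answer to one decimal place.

End-expiratory occlusion gives total PEEP = 12 cmH2O (intrinsic PEEP = 12 − 6 = 6). Use total PEEP for the elastic gradient.
Cstat = Vt / (Pplat − PEEPtotal) = 490 / (18.2 − 12) = 490 / 6.2 = 79.032 mL/cmH2O.

79.0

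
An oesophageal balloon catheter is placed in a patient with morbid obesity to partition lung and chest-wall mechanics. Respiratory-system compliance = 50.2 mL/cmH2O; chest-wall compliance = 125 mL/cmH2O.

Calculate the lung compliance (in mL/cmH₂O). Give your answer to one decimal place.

1/CL = 1/Crs − 1/Ccw.
1/CL = 1/50.2 − 1/125 = 0.01192.
CL = 83.893 mL/cmH2O.

83.9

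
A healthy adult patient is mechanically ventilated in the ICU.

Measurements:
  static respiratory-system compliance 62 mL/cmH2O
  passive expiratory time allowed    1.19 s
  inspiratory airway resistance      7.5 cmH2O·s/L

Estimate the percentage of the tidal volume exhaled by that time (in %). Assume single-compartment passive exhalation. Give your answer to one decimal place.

92.3

τ = R × C = 7.5 × 62 mL/cmH2O = 7.5 × 0.062 L/cmH2O = 0.465 s.
Passive exhalation: V(t)/V₀ = e^(−t/τ) = e^(−1.19/0.465) = 0.07737.
Fraction exhaled = 1 − 0.07737 = 0.9226 → 92.26%.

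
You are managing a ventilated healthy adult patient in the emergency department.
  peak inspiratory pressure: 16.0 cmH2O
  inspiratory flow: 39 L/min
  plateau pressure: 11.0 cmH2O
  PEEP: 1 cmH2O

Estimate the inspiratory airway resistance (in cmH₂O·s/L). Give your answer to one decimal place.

7.7

Flow: 39 L/min ÷ 60 = 0.65 L/s.
Raw = (PIP − Pplat) / flow = (16.0 − 11.0) / 0.65 = 5.0 / 0.65 = 7.692 cmH2O·s/L.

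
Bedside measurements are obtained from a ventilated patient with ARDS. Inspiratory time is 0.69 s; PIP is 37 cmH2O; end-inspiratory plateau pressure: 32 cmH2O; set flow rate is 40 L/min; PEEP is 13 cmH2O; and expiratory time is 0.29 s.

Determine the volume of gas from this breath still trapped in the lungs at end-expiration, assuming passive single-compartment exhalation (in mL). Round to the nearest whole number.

93

Flow: 40 L/min ÷ 60 = 0.6667 L/s.
Vt = flow × Ti = 0.6667 L/s × 0.69 s × 1000 mL/L = 460.02 mL.
R = (PIP − Pplat)/V̇ = (37 − 32) / 0.6667 = 5.0/0.6667 = 7.5 cmH2O·s/L.
C = Vt/(Pplat − PEEP) = 460.02 / (32 − 13) = 460.02/19.0 = 24.212 mL/cmH2O.
τ = R × C = 7.5 × 0.02421 L/cmH2O = 0.1816 s.
Fraction remaining = e^(−Te/τ) = e^(−0.29/0.1816) = 0.2025.
Trapped volume = 460.02 × 0.2025 = 93.154 mL.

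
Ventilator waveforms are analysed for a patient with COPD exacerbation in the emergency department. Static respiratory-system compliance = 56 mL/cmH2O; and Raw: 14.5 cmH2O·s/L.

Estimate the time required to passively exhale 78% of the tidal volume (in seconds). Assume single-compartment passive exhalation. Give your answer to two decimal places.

1.23

τ = R × C = 14.5 × 56 mL/cmH2O = 14.5 × 0.056 L/cmH2O = 0.812 s.
Exhaled fraction f = 1 − e^(−t/τ) → t = −τ·ln(1 − f) = −0.812·ln(0.22) = 1.229 s.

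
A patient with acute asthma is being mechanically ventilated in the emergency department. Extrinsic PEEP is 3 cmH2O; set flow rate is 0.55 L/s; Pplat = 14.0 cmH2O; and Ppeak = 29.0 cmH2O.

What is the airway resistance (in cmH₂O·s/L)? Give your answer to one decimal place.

Raw = (PIP − Pplat) / flow = (29.0 − 14.0) / 0.55 = 15.0 / 0.55 = 27.273 cmH2O·s/L.

27.3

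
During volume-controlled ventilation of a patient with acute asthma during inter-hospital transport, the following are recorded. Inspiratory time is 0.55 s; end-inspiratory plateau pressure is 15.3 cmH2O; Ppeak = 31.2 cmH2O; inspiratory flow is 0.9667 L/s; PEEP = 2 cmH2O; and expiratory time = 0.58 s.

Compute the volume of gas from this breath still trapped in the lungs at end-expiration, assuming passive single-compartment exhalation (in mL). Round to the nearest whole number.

Vt = flow × Ti = 0.9667 L/s × 0.55 s × 1000 mL/L = 531.69 mL.
R = (PIP − Pplat)/V̇ = (31.2 − 15.3) / 0.9667 = 15.9/0.9667 = 16.448 cmH2O·s/L.
C = Vt/(Pplat − PEEP) = 531.69 / (15.3 − 2) = 531.69/13.3 = 39.977 mL/cmH2O.
τ = R × C = 16.448 × 0.03998 L/cmH2O = 0.6576 s.
Fraction remaining = e^(−Te/τ) = e^(−0.58/0.6576) = 0.414.
Trapped volume = 531.69 × 0.414 = 220.12 mL.

220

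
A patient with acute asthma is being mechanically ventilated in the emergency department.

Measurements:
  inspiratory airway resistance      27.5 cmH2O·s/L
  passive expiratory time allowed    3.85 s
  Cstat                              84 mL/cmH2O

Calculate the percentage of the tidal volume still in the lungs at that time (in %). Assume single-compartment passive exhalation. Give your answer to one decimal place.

τ = R × C = 27.5 × 84 mL/cmH2O = 27.5 × 0.084 L/cmH2O = 2.31 s.
Passive exhalation: V(t)/V₀ = e^(−t/τ) = e^(−3.85/2.31) = 0.1889.
Fraction remaining = 0.1889 → 18.89%.

18.9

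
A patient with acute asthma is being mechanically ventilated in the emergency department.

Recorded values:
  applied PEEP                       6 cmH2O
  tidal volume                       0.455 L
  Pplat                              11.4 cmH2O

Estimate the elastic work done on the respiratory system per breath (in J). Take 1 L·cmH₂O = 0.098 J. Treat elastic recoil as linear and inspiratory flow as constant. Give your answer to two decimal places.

0.12

Elastic work ≈ ½ × (Pplat − PEEP) × Vt = 0.5 × (11.4 − 6) × 0.455 L = 0.5 × 5.4 × 0.455 = 1.229 L·cmH2O.
× 0.098 J/(L·cmH2O) → 0.1204 J.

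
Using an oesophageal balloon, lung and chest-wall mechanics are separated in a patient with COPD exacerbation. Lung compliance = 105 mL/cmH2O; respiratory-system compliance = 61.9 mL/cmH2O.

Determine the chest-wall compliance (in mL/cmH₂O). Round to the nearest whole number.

1/Ccw = 1/Crs − 1/CL.
1/Ccw = 1/61.9 − 1/105 = 0.006631.
Ccw = 150.81 mL/cmH2O.

151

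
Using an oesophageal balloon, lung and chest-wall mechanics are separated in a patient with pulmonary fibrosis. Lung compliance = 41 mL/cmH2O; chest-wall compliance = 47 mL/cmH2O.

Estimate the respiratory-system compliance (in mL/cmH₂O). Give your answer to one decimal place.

21.9

Lung and chest wall are elastances in series: 1/Crs = 1/CL + 1/Ccw.
1/Crs = 1/41 + 1/47 = 0.04567.
Crs = 21.896 mL/cmH2O.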